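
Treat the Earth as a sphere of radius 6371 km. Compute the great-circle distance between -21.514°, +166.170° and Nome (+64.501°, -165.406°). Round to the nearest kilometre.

9872 km

Δλ = -165.406 − 166.170 = -331.576°; wrapped into (−180°, 180°]: 28.424°.
Δφ = 64.501 − -21.514 = 86.015°.
a = sin²(Δφ/2) + cos φ₁ · cos φ₂ · sin²(Δλ/2) = 0.489393.
c = 2·atan2(√a, √(1−a)) = 1.54958 rad → d = 6371·c ≈ 9872.38 km.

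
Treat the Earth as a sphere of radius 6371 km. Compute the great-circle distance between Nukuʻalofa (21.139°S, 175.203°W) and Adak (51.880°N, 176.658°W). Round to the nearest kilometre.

8121 km

Δλ = -176.658 − -175.203 = -1.455°.
Δφ = 51.880 − -21.139 = 73.019°.
a = sin²(Δφ/2) + cos φ₁ · cos φ₂ · sin²(Δλ/2) = 0.354066.
c = 2·atan2(√a, √(1−a)) = 1.27462 rad → d = 6371·c ≈ 8120.58 km.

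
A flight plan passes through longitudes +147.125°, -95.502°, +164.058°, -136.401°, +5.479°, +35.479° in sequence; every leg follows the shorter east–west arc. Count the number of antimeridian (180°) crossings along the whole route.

3

Leg 1: +147.125° → -95.502°, shortest Δλ = 117.373° (east) — crosses 180°.
Leg 2: -95.502° → +164.058°, shortest Δλ = -100.44° (west) — crosses 180°.
Leg 3: +164.058° → -136.401°, shortest Δλ = 59.541° (east) — crosses 180°.
Leg 4: -136.401° → +5.479°, shortest Δλ = 141.88° (east) — does not cross 180°.
Leg 5: +5.479° → +35.479°, shortest Δλ = 30.0° (east) — does not cross 180°.
Total crossings: 3.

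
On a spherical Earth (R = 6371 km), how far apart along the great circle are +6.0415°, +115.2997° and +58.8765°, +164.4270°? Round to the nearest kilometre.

Δλ = 164.4270 − 115.2997 = 49.1273°.
Δφ = 58.8765 − 6.0415 = 52.8350°.
a = sin²(Δφ/2) + cos φ₁ · cos φ₂ · sin²(Δλ/2) = 0.286770.
c = 2·atan2(√a, √(1−a)) = 1.13022 rad → d = 6371·c ≈ 7200.64 km.

7201 km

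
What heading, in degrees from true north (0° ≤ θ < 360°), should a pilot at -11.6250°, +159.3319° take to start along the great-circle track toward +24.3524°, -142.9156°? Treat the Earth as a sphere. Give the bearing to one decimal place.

56.9°

Δλ = -142.9156 − 159.3319 = -302.2475°; wrapped into (−180°, 180°]: 57.7525°.
θ = atan2( sin Δλ · cos φ₂ , cos φ₁ · sin φ₂ − sin φ₁ · cos φ₂ · cos Δλ )
  = atan2(0.77050, 0.50184) = 56.923° → normalised to [0°, 360°): 56.923°.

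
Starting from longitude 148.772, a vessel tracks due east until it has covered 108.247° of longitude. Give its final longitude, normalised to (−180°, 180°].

-102.981°

Start at +148.772°; shift +108.247° → +257.019°.
+257.019° lies outside (−180°, 180°]; subtract 360° → -102.981°.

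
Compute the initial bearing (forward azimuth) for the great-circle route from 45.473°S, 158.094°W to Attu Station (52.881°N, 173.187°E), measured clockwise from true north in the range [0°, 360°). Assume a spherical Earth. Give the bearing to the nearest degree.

Δλ = 173.187 − -158.094 = 331.281°; wrapped into (−180°, 180°]: -28.719°.
θ = atan2( sin Δλ · cos φ₂ , cos φ₁ · sin φ₂ − sin φ₁ · cos φ₂ · cos Δλ )
  = atan2(-0.28998, 0.93647) = -17.205° → normalised to [0°, 360°): 342.795°.

343°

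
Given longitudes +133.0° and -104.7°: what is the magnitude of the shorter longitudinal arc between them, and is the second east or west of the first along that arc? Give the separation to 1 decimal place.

122.3° east

Raw difference: -104.7 − 133.0 = -237.7°.
Normalise into (−180°, 180°]: -237.7° + 360° = 122.3°.
Positive ⇒ the second point lies to the east; separation 122.3°.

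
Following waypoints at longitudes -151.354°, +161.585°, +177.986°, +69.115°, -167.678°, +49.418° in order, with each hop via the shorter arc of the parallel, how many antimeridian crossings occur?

3

Leg 1: -151.354° → +161.585°, shortest Δλ = -47.061° (west) — crosses 180°.
Leg 2: +161.585° → +177.986°, shortest Δλ = 16.401° (east) — does not cross 180°.
Leg 3: +177.986° → +69.115°, shortest Δλ = -108.871° (west) — does not cross 180°.
Leg 4: +69.115° → -167.678°, shortest Δλ = 123.207° (east) — crosses 180°.
Leg 5: -167.678° → +49.418°, shortest Δλ = -142.904° (west) — crosses 180°.
Total crossings: 3.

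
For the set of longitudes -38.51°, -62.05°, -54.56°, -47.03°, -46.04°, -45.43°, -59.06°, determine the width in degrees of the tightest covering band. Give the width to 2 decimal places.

Sort the longitudes: -62.05°, -59.06°, -54.56°, -47.03°, -46.04°, -45.43°, -38.51°.
Eastward gaps between consecutive values (wrapping around): 2.99°, 4.50°, 7.53°, 0.99°, 0.61°, 6.92°, 336.46°.
Largest gap = 336.46° ⇒ minimal covering band is its complement: 360° − 336.46° = 23.54°.
Band runs from -62.05° eastward to -38.51°.

23.54°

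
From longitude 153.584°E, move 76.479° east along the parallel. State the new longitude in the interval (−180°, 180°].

Start at +153.584°; shift +76.479° → +230.063°.
+230.063° lies outside (−180°, 180°]; subtract 360° → -129.937°.

129.937°W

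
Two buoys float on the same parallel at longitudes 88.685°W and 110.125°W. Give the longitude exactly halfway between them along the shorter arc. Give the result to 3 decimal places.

99.405°W

Signed shortest Δλ from -88.685° to -110.125° is -21.440°.
Midpoint longitude = -88.685° + (-21.440°)/2 = -88.685° − 10.720° = -99.405°.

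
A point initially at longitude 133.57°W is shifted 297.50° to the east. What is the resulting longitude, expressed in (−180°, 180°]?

Start at -133.57°; shift +297.50° → +163.93°.
+163.93° already lies in (−180°, 180°].

163.93°E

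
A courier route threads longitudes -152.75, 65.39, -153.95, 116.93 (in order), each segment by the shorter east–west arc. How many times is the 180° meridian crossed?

Leg 1: -152.75° → +65.39°, shortest Δλ = -141.86° (west) — crosses 180°.
Leg 2: +65.39° → -153.95°, shortest Δλ = 140.66° (east) — crosses 180°.
Leg 3: -153.95° → +116.93°, shortest Δλ = -89.12° (west) — crosses 180°.
Total crossings: 3.

3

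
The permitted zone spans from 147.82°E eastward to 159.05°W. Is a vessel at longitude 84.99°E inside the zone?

Band width going east from +147.82° to -159.05°: ((-159.05 − 147.82) mod 360) = 53.13°.
Offset of +84.99° east of the west edge: ((84.99 − 147.82) mod 360) = 297.17°.
297.17° > 53.13° ⇒ outside.

No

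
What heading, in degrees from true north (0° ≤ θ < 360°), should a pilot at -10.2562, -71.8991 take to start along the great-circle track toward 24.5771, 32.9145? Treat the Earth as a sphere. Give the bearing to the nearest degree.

Δλ = 32.9145 − -71.8991 = 104.8136°.
θ = atan2( sin Δλ · cos φ₂ , cos φ₁ · sin φ₂ − sin φ₁ · cos φ₂ · cos Δλ )
  = atan2(0.87918, 0.36787) = 67.294° → normalised to [0°, 360°): 67.294°.

67°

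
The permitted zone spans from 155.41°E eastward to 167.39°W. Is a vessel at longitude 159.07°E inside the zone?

Yes

Band width going east from +155.41° to -167.39°: ((-167.39 − 155.41) mod 360) = 37.20°.
Offset of +159.07° east of the west edge: ((159.07 − 155.41) mod 360) = 3.66°.
3.66° ≤ 37.20° ⇒ inside.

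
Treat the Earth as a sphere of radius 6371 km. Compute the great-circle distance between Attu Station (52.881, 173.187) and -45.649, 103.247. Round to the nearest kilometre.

12808 km

Δλ = 103.247 − 173.187 = -69.940°.
Δφ = -45.649 − 52.881 = -98.530°.
a = sin²(Δφ/2) + cos φ₁ · cos φ₂ · sin²(Δλ/2) = 0.712743.
c = 2·atan2(√a, √(1−a)) = 2.01030 rad → d = 6371·c ≈ 12807.60 km.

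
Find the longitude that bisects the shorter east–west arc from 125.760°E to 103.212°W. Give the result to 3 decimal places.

168.726°W

Signed shortest Δλ from +125.760° to -103.212° is +131.028°.
Midpoint longitude = +125.760° + (+131.028°)/2 = +125.760° + 65.514° = +191.274°.
Normalise into (−180°, 180°]: -168.726°.
(The naïve average (+125.760 + -103.212)/2 = 11.274° is on the wrong side of the globe.)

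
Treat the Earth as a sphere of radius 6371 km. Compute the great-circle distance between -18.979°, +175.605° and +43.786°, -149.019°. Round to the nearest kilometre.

7854 km

Δλ = -149.019 − 175.605 = -324.624°; wrapped into (−180°, 180°]: 35.376°.
Δφ = 43.786 − -18.979 = 62.765°.
a = sin²(Δφ/2) + cos φ₁ · cos φ₂ · sin²(Δλ/2) = 0.334201.
c = 2·atan2(√a, √(1−a)) = 1.23280 rad → d = 6371·c ≈ 7854.17 km.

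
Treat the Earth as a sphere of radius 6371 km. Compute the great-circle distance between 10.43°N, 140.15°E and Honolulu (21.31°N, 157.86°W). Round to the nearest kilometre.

6701 km

Δλ = -157.86 − 140.15 = -298.01°; wrapped into (−180°, 180°]: 61.99°.
Δφ = 21.31 − 10.43 = 10.88°.
a = sin²(Δφ/2) + cos φ₁ · cos φ₂ · sin²(Δλ/2) = 0.251961.
c = 2·atan2(√a, √(1−a)) = 1.05172 rad → d = 6371·c ≈ 6700.51 km.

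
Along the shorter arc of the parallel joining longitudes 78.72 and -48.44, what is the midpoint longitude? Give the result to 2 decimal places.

Signed shortest Δλ from +78.72° to -48.44° is -127.16°.
Midpoint longitude = +78.72° + (-127.16°)/2 = +78.72° − 63.58° = +15.14°.

+15.14°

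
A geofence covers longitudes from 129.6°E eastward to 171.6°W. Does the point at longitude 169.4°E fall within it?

Yes

Band width going east from +129.6° to -171.6°: ((-171.6 − 129.6) mod 360) = 58.8°.
Offset of +169.4° east of the west edge: ((169.4 − 129.6) mod 360) = 39.8°.
39.8° ≤ 58.8° ⇒ inside.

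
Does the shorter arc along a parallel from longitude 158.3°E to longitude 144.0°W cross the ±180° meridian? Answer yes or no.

Yes

Naïve |-144.0 − 158.3| = 302.3° > 180°, so the shorter arc goes the other way round — across 180°.
Signed shortest Δλ = ((-144.0 − 158.3 + 180) mod 360) − 180 = 57.7°.
Going east by 57.7° from +158.3° passes through 180° before reaching -144.0°.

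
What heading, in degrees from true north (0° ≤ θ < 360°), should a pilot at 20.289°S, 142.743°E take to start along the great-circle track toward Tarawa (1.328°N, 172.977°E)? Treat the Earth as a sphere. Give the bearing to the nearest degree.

Δλ = 172.977 − 142.743 = 30.234°.
θ = atan2( sin Δλ · cos φ₂ , cos φ₁ · sin φ₂ − sin φ₁ · cos φ₂ · cos Δλ )
  = atan2(0.50340, 0.32125) = 57.456° → normalised to [0°, 360°): 57.456°.

57°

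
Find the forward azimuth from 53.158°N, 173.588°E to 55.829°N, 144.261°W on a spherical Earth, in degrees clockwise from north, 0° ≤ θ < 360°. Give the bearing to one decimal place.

Δλ = -144.261 − 173.588 = -317.849°; wrapped into (−180°, 180°]: 42.151°.
θ = atan2( sin Δλ · cos φ₂ , cos φ₁ · sin φ₂ − sin φ₁ · cos φ₂ · cos Δλ )
  = atan2(0.37693, 0.16285) = 66.633° → normalised to [0°, 360°): 66.633°.

66.6°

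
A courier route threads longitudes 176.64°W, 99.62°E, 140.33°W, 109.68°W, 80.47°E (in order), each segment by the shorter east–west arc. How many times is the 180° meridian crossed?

3

Leg 1: -176.64° → +99.62°, shortest Δλ = -83.74° (west) — crosses 180°.
Leg 2: +99.62° → -140.33°, shortest Δλ = 120.05° (east) — crosses 180°.
Leg 3: -140.33° → -109.68°, shortest Δλ = 30.65° (east) — does not cross 180°.
Leg 4: -109.68° → +80.47°, shortest Δλ = -169.85° (west) — crosses 180°.
Total crossings: 3.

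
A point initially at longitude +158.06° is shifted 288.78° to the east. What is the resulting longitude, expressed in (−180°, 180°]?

+86.84°

Start at +158.06°; shift +288.78° → +446.84°.
+446.84° lies outside (−180°, 180°]; subtract 360° → +86.84°.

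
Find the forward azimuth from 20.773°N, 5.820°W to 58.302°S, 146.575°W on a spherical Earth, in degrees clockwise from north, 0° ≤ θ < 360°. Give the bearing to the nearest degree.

Δλ = -146.575 − -5.820 = -140.755°.
θ = atan2( sin Δλ · cos φ₂ , cos φ₁ · sin φ₂ − sin φ₁ · cos φ₂ · cos Δλ )
  = atan2(-0.33241, -0.65120) = -152.957° → normalised to [0°, 360°): 207.043°.

207°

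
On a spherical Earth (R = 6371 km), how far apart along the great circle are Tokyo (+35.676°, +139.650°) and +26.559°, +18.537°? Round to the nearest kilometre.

Δλ = 18.537 − 139.650 = -121.113°.
Δφ = 26.559 − 35.676 = -9.117°.
a = sin²(Δφ/2) + cos φ₁ · cos φ₂ · sin²(Δλ/2) = 0.557349.
c = 2·atan2(√a, √(1−a)) = 1.68575 rad → d = 6371·c ≈ 10739.89 km.

10740 km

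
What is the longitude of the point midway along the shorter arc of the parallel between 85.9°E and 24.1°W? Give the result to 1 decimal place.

30.9°E

Signed shortest Δλ from +85.9° to -24.1° is -110.0°.
Midpoint longitude = +85.9° + (-110.0°)/2 = +85.9° − 55.0° = +30.9°.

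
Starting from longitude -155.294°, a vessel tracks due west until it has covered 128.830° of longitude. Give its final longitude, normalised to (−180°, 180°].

Start at -155.294°; shift −128.830° → -284.124°.
-284.124° lies outside (−180°, 180°]; add 360° → +75.876°.

+75.876°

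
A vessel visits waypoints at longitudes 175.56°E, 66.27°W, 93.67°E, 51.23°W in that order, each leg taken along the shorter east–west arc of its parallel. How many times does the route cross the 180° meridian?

Leg 1: +175.56° → -66.27°, shortest Δλ = 118.17° (east) — crosses 180°.
Leg 2: -66.27° → +93.67°, shortest Δλ = 159.94° (east) — does not cross 180°.
Leg 3: +93.67° → -51.23°, shortest Δλ = -144.9° (west) — does not cross 180°.
Total crossings: 1.

1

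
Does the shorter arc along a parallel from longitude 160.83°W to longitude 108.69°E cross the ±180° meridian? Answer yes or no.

Naïve |108.69 − -160.83| = 269.52° > 180°, so the shorter arc goes the other way round — across 180°.
Signed shortest Δλ = ((108.69 − -160.83 + 180) mod 360) − 180 = -90.48°.
Going west by 90.48° from -160.83° passes through 180° before reaching +108.69°.

Yes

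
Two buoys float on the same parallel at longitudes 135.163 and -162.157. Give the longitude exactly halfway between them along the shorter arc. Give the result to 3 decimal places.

Signed shortest Δλ from +135.163° to -162.157° is +62.680°.
Midpoint longitude = +135.163° + (+62.680°)/2 = +135.163° + 31.340° = +166.503°.
(The naïve average (+135.163 + -162.157)/2 = -13.497° is on the wrong side of the globe.)

+166.503°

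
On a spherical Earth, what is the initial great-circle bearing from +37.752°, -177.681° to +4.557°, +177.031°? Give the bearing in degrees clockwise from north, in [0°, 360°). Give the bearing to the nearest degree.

Δλ = 177.031 − -177.681 = 354.712°; wrapped into (−180°, 180°]: -5.288°.
θ = atan2( sin Δλ · cos φ₂ , cos φ₁ · sin φ₂ − sin φ₁ · cos φ₂ · cos Δλ )
  = atan2(-0.09187, -0.54489) = -170.430° → normalised to [0°, 360°): 189.570°.

190°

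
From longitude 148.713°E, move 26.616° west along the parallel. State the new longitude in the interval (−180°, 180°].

Start at +148.713°; shift −26.616° → +122.097°.
+122.097° already lies in (−180°, 180°].

122.097°E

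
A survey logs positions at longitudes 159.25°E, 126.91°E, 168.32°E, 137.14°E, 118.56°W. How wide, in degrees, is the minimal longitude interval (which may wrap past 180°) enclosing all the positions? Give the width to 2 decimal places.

Sort the longitudes: -118.56°, +126.91°, +137.14°, +159.25°, +168.32°.
Eastward gaps between consecutive values (wrapping around): 245.47°, 10.23°, 22.11°, 9.07°, 73.12°.
Largest gap = 245.47° ⇒ minimal covering band is its complement: 360° − 245.47° = 114.53°.
Band runs from +126.91° eastward to -118.56°, crossing the antimeridian.

114.53°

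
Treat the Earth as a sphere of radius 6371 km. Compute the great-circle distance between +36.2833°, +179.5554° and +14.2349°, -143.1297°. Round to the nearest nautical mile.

Δλ = -143.1297 − 179.5554 = -322.6851°; wrapped into (−180°, 180°]: 37.3149°.
Δφ = 14.2349 − 36.2833 = -22.0484°.
a = sin²(Δφ/2) + cos φ₁ · cos φ₂ · sin²(Δλ/2) = 0.116531.
c = 2·atan2(√a, √(1−a)) = 0.69674 rad → d = 6371·c ≈ 4438.94 km ≈ 2396.84 nmi.

2397 nmi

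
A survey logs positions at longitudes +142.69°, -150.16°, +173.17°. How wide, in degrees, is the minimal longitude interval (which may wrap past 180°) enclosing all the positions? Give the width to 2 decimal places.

67.15°

Sort the longitudes: -150.16°, +142.69°, +173.17°.
Eastward gaps between consecutive values (wrapping around): 292.85°, 30.48°, 36.67°.
Largest gap = 292.85° ⇒ minimal covering band is its complement: 360° − 292.85° = 67.15°.
Band runs from +142.69° eastward to -150.16°, crossing the antimeridian.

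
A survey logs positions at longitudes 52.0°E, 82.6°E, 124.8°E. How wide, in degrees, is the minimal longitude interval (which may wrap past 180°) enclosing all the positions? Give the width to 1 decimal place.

Sort the longitudes: +52.0°, +82.6°, +124.8°.
Eastward gaps between consecutive values (wrapping around): 30.6°, 42.2°, 287.2°.
Largest gap = 287.2° ⇒ minimal covering band is its complement: 360° − 287.2° = 72.8°.
Band runs from +52.0° eastward to +124.8°.

72.8°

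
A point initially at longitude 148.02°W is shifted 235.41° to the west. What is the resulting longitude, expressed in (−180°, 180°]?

23.43°W

Start at -148.02°; shift −235.41° → -383.43°.
-383.43° lies outside (−180°, 180°]; add 360° → -23.43°.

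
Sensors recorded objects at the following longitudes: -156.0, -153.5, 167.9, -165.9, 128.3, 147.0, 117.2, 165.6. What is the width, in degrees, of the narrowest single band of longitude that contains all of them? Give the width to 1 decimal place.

Sort the longitudes: -165.9°, -156.0°, -153.5°, +117.2°, +128.3°, +147.0°, +165.6°, +167.9°.
Eastward gaps between consecutive values (wrapping around): 9.9°, 2.5°, 270.7°, 11.1°, 18.7°, 18.6°, 2.3°, 26.2°.
Largest gap = 270.7° ⇒ minimal covering band is its complement: 360° − 270.7° = 89.3°.
Band runs from +117.2° eastward to -153.5°, crossing the antimeridian.

89.3°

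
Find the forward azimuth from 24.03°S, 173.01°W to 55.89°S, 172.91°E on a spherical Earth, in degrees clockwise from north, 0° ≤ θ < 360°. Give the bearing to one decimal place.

Δλ = 172.91 − -173.01 = 345.92°; wrapped into (−180°, 180°]: -14.08°.
θ = atan2( sin Δλ · cos φ₂ , cos φ₁ · sin φ₂ − sin φ₁ · cos φ₂ · cos Δλ )
  = atan2(-0.13643, -0.53471) = -165.687° → normalised to [0°, 360°): 194.313°.

194.3°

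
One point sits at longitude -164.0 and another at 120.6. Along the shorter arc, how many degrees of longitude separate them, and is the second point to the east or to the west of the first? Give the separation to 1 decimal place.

Raw difference: 120.6 − -164.0 = 284.6°.
Normalise into (−180°, 180°]: 284.6° − 360° = -75.4°.
Negative ⇒ the second point lies to the west; separation 75.4°.

75.4° west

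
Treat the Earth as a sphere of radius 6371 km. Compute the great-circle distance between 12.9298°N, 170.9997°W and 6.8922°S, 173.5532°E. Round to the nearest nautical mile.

1505 nmi

Δλ = 173.5532 − -170.9997 = 344.5529°; wrapped into (−180°, 180°]: -15.4471°.
Δφ = -6.8922 − 12.9298 = -19.8220°.
a = sin²(Δφ/2) + cos φ₁ · cos φ₂ · sin²(Δλ/2) = 0.047101.
c = 2·atan2(√a, √(1−a)) = 0.43754 rad → d = 6371·c ≈ 2787.55 km ≈ 1505.16 nmi.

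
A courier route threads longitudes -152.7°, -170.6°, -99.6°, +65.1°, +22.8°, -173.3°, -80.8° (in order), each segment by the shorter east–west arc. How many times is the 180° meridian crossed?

1

Leg 1: -152.7° → -170.6°, shortest Δλ = -17.9° (west) — does not cross 180°.
Leg 2: -170.6° → -99.6°, shortest Δλ = 71.0° (east) — does not cross 180°.
Leg 3: -99.6° → +65.1°, shortest Δλ = 164.7° (east) — does not cross 180°.
Leg 4: +65.1° → +22.8°, shortest Δλ = -42.3° (west) — does not cross 180°.
Leg 5: +22.8° → -173.3°, shortest Δλ = 163.9° (east) — crosses 180°.
Leg 6: -173.3° → -80.8°, shortest Δλ = 92.5° (east) — does not cross 180°.
Total crossings: 1.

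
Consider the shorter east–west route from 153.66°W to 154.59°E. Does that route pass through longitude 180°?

Yes

Naïve |154.59 − -153.66| = 308.25° > 180°, so the shorter arc goes the other way round — across 180°.
Signed shortest Δλ = ((154.59 − -153.66 + 180) mod 360) − 180 = -51.75°.
Going west by 51.75° from -153.66° passes through 180° before reaching +154.59°.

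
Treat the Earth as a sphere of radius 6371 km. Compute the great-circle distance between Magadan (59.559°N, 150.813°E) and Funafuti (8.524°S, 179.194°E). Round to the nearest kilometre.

Δλ = 179.194 − 150.813 = 28.381°.
Δφ = -8.524 − 59.559 = -68.083°.
a = sin²(Δφ/2) + cos φ₁ · cos φ₂ · sin²(Δλ/2) = 0.343480.
c = 2·atan2(√a, √(1−a)) = 1.25240 rad → d = 6371·c ≈ 7979.07 km.

7979 km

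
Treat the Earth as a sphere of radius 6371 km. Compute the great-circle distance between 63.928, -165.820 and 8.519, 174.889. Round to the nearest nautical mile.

3428 nmi

Δλ = 174.889 − -165.820 = 340.709°; wrapped into (−180°, 180°]: -19.291°.
Δφ = 8.519 − 63.928 = -55.409°.
a = sin²(Δφ/2) + cos φ₁ · cos φ₂ · sin²(Δλ/2) = 0.228345.
c = 2·atan2(√a, √(1−a)) = 0.99642 rad → d = 6371·c ≈ 6348.20 km ≈ 3427.75 nmi.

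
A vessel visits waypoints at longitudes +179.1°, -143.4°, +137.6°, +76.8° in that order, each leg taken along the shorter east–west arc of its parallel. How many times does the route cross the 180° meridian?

Leg 1: +179.1° → -143.4°, shortest Δλ = 37.5° (east) — crosses 180°.
Leg 2: -143.4° → +137.6°, shortest Δλ = -79.0° (west) — crosses 180°.
Leg 3: +137.6° → +76.8°, shortest Δλ = -60.8° (west) — does not cross 180°.
Total crossings: 2.

2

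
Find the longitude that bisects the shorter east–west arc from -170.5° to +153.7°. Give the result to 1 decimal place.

+171.6°

Signed shortest Δλ from -170.5° to +153.7° is -35.8°.
Midpoint longitude = -170.5° + (-35.8°)/2 = -170.5° − 17.9° = -188.4°.
Normalise into (−180°, 180°]: +171.6°.
(The naïve average (-170.5 + +153.7)/2 = -8.4° is on the wrong side of the globe.)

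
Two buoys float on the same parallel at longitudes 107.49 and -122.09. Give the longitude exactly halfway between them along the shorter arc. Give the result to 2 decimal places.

Signed shortest Δλ from +107.49° to -122.09° is +130.42°.
Midpoint longitude = +107.49° + (+130.42°)/2 = +107.49° + 65.21° = +172.70°.
(The naïve average (+107.49 + -122.09)/2 = -7.3° is on the wrong side of the globe.)

+172.70°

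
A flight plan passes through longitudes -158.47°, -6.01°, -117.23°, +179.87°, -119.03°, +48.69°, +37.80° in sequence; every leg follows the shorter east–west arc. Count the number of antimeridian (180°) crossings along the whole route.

2

Leg 1: -158.47° → -6.01°, shortest Δλ = 152.46° (east) — does not cross 180°.
Leg 2: -6.01° → -117.23°, shortest Δλ = -111.22° (west) — does not cross 180°.
Leg 3: -117.23° → +179.87°, shortest Δλ = -62.9° (west) — crosses 180°.
Leg 4: +179.87° → -119.03°, shortest Δλ = 61.1° (east) — crosses 180°.
Leg 5: -119.03° → +48.69°, shortest Δλ = 167.72° (east) — does not cross 180°.
Leg 6: +48.69° → +37.80°, shortest Δλ = -10.89° (west) — does not cross 180°.
Total crossings: 2.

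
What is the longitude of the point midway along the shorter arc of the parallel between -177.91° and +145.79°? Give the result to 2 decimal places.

+163.94°

Signed shortest Δλ from -177.91° to +145.79° is -36.30°.
Midpoint longitude = -177.91° + (-36.30°)/2 = -177.91° − 18.15° = -196.06°.
Normalise into (−180°, 180°]: +163.94°.
(The naïve average (-177.91 + +145.79)/2 = -16.06° is on the wrong side of the globe.)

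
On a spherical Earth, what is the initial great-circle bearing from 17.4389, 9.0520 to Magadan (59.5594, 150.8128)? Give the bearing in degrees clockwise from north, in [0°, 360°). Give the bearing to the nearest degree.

18°

Δλ = 150.8128 − 9.0520 = 141.7608°.
θ = atan2( sin Δλ · cos φ₂ , cos φ₁ · sin φ₂ − sin φ₁ · cos φ₂ · cos Δλ )
  = atan2(0.31359, 0.94178) = 18.416° → normalised to [0°, 360°): 18.416°.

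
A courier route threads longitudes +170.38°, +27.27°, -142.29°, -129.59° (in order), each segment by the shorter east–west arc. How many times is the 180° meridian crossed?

0

Leg 1: +170.38° → +27.27°, shortest Δλ = -143.11° (west) — does not cross 180°.
Leg 2: +27.27° → -142.29°, shortest Δλ = -169.56° (west) — does not cross 180°.
Leg 3: -142.29° → -129.59°, shortest Δλ = 12.7° (east) — does not cross 180°.
Total crossings: 0.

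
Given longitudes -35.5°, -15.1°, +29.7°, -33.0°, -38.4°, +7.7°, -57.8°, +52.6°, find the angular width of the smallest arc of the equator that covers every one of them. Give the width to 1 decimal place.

Sort the longitudes: -57.8°, -38.4°, -35.5°, -33.0°, -15.1°, +7.7°, +29.7°, +52.6°.
Eastward gaps between consecutive values (wrapping around): 19.4°, 2.9°, 2.5°, 17.9°, 22.8°, 22.0°, 22.9°, 249.6°.
Largest gap = 249.6° ⇒ minimal covering band is its complement: 360° − 249.6° = 110.4°.
Band runs from -57.8° eastward to +52.6°.

110.4°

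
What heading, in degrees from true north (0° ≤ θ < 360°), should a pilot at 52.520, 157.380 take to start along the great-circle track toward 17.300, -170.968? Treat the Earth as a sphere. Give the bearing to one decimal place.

Δλ = -170.968 − 157.380 = -328.348°; wrapped into (−180°, 180°]: 31.652°.
θ = atan2( sin Δλ · cos φ₂ , cos φ₁ · sin φ₂ − sin φ₁ · cos φ₂ · cos Δλ )
  = atan2(0.50102, -0.46402) = 132.804° → normalised to [0°, 360°): 132.804°.

132.8°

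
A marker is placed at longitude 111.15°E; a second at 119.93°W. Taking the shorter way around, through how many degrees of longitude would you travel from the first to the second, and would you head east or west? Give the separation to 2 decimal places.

Raw difference: -119.93 − 111.15 = -231.08°.
Normalise into (−180°, 180°]: -231.08° + 360° = 128.92°.
Positive ⇒ the second point lies to the east; separation 128.92°.

128.92° east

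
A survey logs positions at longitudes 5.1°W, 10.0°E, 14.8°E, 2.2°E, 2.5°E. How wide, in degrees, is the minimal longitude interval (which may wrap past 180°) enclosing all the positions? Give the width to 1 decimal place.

Sort the longitudes: -5.1°, +2.2°, +2.5°, +10.0°, +14.8°.
Eastward gaps between consecutive values (wrapping around): 7.3°, 0.3°, 7.5°, 4.8°, 340.1°.
Largest gap = 340.1° ⇒ minimal covering band is its complement: 360° − 340.1° = 19.9°.
Band runs from -5.1° eastward to +14.8°.

19.9°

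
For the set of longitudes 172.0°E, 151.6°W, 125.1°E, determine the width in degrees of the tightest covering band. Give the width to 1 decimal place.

83.3°

Sort the longitudes: -151.6°, +125.1°, +172.0°.
Eastward gaps between consecutive values (wrapping around): 276.7°, 46.9°, 36.4°.
Largest gap = 276.7° ⇒ minimal covering band is its complement: 360° − 276.7° = 83.3°.
Band runs from +125.1° eastward to -151.6°, crossing the antimeridian.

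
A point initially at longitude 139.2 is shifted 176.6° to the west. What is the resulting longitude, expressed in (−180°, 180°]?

Start at +139.2°; shift −176.6° → -37.4°.
-37.4° already lies in (−180°, 180°].

-37.4°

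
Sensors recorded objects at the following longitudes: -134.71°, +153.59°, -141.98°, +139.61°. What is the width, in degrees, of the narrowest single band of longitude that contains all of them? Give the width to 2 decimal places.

85.68°

Sort the longitudes: -141.98°, -134.71°, +139.61°, +153.59°.
Eastward gaps between consecutive values (wrapping around): 7.27°, 274.32°, 13.98°, 64.43°.
Largest gap = 274.32° ⇒ minimal covering band is its complement: 360° − 274.32° = 85.68°.
Band runs from +139.61° eastward to -134.71°, crossing the antimeridian.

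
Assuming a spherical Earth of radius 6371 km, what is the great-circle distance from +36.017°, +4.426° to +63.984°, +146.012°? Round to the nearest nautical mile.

4533 nmi

Δλ = 146.012 − 4.426 = 141.586°.
Δφ = 63.984 − 36.017 = 27.967°.
a = sin²(Δφ/2) + cos φ₁ · cos φ₂ · sin²(Δλ/2) = 0.374770.
c = 2·atan2(√a, √(1−a)) = 1.31764 rad → d = 6371·c ≈ 8394.69 km ≈ 4532.77 nmi.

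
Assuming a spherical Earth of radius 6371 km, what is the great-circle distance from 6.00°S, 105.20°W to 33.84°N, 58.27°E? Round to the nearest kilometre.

Δλ = 58.27 − -105.20 = 163.47°.
Δφ = 33.84 − -6.00 = 39.84°.
a = sin²(Δφ/2) + cos φ₁ · cos φ₂ · sin²(Δλ/2) = 0.925058.
c = 2·atan2(√a, √(1−a)) = 2.58700 rad → d = 6371·c ≈ 16481.78 km.

16482 km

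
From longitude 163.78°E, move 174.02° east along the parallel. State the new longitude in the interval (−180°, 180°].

22.20°W

Start at +163.78°; shift +174.02° → +337.80°.
+337.80° lies outside (−180°, 180°]; subtract 360° → -22.20°.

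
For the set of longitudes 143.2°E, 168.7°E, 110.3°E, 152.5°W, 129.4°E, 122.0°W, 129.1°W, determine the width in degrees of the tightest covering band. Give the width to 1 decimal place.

127.7°

Sort the longitudes: -152.5°, -129.1°, -122.0°, +110.3°, +129.4°, +143.2°, +168.7°.
Eastward gaps between consecutive values (wrapping around): 23.4°, 7.1°, 232.3°, 19.1°, 13.8°, 25.5°, 38.8°.
Largest gap = 232.3° ⇒ minimal covering band is its complement: 360° − 232.3° = 127.7°.
Band runs from +110.3° eastward to -122.0°, crossing the antimeridian.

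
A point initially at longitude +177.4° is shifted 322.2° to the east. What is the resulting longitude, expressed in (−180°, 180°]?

+139.6°

Start at +177.4°; shift +322.2° → +499.6°.
+499.6° lies outside (−180°, 180°]; subtract 360° → +139.6°.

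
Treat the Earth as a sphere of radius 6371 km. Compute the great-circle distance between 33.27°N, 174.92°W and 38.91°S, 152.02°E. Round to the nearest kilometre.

Δλ = 152.02 − -174.92 = 326.94°; wrapped into (−180°, 180°]: -33.06°.
Δφ = -38.91 − 33.27 = -72.18°.
a = sin²(Δφ/2) + cos φ₁ · cos φ₂ · sin²(Δλ/2) = 0.399652.
c = 2·atan2(√a, √(1−a)) = 1.36873 rad → d = 6371·c ≈ 8720.16 km.

8720 km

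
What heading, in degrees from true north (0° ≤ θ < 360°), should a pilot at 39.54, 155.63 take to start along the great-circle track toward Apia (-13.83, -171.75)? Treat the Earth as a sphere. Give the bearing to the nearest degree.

143°

Δλ = -171.75 − 155.63 = -327.38°; wrapped into (−180°, 180°]: 32.62°.
θ = atan2( sin Δλ · cos φ₂ , cos φ₁ · sin φ₂ − sin φ₁ · cos φ₂ · cos Δλ )
  = atan2(0.52344, -0.70500) = 143.407° → normalised to [0°, 360°): 143.407°.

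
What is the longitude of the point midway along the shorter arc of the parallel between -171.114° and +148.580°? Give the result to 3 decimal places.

+168.733°

Signed shortest Δλ from -171.114° to +148.580° is -40.306°.
Midpoint longitude = -171.114° + (-40.306°)/2 = -171.114° − 20.153° = -191.267°.
Normalise into (−180°, 180°]: +168.733°.
(The naïve average (-171.114 + +148.580)/2 = -11.267° is on the wrong side of the globe.)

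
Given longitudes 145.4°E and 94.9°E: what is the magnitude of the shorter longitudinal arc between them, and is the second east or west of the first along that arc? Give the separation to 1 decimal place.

50.5° west

Raw difference: 94.9 − 145.4 = -50.5°.
Normalise into (−180°, 180°]: -50.5° stays -50.5°.
Negative ⇒ the second point lies to the west; separation 50.5°.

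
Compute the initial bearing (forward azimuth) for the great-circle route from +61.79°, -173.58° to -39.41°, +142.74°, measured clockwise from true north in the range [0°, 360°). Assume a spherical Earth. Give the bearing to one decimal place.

214.0°

Δλ = 142.74 − -173.58 = 316.32°; wrapped into (−180°, 180°]: -43.68°.
θ = atan2( sin Δλ · cos φ₂ , cos φ₁ · sin φ₂ − sin φ₁ · cos φ₂ · cos Δλ )
  = atan2(-0.53360, -0.79250) = -146.047° → normalised to [0°, 360°): 213.953°.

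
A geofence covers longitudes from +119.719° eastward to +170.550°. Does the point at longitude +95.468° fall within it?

No

Band width going east from +119.719° to +170.550°: ((170.550 − 119.719) mod 360) = 50.831°.
Offset of +95.468° east of the west edge: ((95.468 − 119.719) mod 360) = 335.749°.
335.749° > 50.831° ⇒ outside.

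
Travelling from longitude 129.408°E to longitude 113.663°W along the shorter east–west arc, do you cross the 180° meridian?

Naïve |-113.663 − 129.408| = 243.071° > 180°, so the shorter arc goes the other way round — across 180°.
Signed shortest Δλ = ((-113.663 − 129.408 + 180) mod 360) − 180 = 116.929°.
Going east by 116.929° from +129.408° passes through 180° before reaching -113.663°.

Yes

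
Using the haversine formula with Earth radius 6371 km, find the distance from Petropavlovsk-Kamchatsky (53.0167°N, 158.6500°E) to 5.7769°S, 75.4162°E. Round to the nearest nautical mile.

Δλ = 75.4162 − 158.6500 = -83.2338°.
Δφ = -5.7769 − 53.0167 = -58.7936°.
a = sin²(Δφ/2) + cos φ₁ · cos φ₂ · sin²(Δλ/2) = 0.504944.
c = 2·atan2(√a, √(1−a)) = 1.58068 rad → d = 6371·c ≈ 10070.54 km ≈ 5437.65 nmi.

5438 nmi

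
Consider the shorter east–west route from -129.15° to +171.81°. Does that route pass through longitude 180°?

Naïve |171.81 − -129.15| = 300.96° > 180°, so the shorter arc goes the other way round — across 180°.
Signed shortest Δλ = ((171.81 − -129.15 + 180) mod 360) − 180 = -59.04°.
Going west by 59.04° from -129.15° passes through 180° before reaching +171.81°.

Yes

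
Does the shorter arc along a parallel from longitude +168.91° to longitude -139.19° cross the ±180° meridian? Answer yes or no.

Naïve |-139.19 − 168.91| = 308.1° > 180°, so the shorter arc goes the other way round — across 180°.
Signed shortest Δλ = ((-139.19 − 168.91 + 180) mod 360) − 180 = 51.9°.
Going east by 51.9° from +168.91° passes through 180° before reaching -139.19°.

Yes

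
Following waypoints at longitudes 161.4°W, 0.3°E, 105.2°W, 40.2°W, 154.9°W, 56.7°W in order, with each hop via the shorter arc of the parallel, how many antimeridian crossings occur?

0

Leg 1: -161.4° → +0.3°, shortest Δλ = 161.7° (east) — does not cross 180°.
Leg 2: +0.3° → -105.2°, shortest Δλ = -105.5° (west) — does not cross 180°.
Leg 3: -105.2° → -40.2°, shortest Δλ = 65.0° (east) — does not cross 180°.
Leg 4: -40.2° → -154.9°, shortest Δλ = -114.7° (west) — does not cross 180°.
Leg 5: -154.9° → -56.7°, shortest Δλ = 98.2° (east) — does not cross 180°.
Total crossings: 0.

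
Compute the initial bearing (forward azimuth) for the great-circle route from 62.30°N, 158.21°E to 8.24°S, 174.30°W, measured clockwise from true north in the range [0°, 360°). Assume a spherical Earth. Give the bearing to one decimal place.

151.6°

Δλ = -174.30 − 158.21 = -332.51°; wrapped into (−180°, 180°]: 27.49°.
θ = atan2( sin Δλ · cos φ₂ , cos φ₁ · sin φ₂ − sin φ₁ · cos φ₂ · cos Δλ )
  = atan2(0.45683, -0.84394) = 151.573° → normalised to [0°, 360°): 151.573°.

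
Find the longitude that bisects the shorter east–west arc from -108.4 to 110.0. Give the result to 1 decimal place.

Signed shortest Δλ from -108.4° to +110.0° is -141.6°.
Midpoint longitude = -108.4° + (-141.6°)/2 = -108.4° − 70.8° = -179.2°.
(The naïve average (-108.4 + +110.0)/2 = 0.8° is on the wrong side of the globe.)

-179.2°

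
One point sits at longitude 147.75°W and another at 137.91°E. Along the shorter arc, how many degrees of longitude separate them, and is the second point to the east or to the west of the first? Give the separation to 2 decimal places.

74.34° west

Raw difference: 137.91 − -147.75 = 285.66°.
Normalise into (−180°, 180°]: 285.66° − 360° = -74.34°.
Negative ⇒ the second point lies to the west; separation 74.34°.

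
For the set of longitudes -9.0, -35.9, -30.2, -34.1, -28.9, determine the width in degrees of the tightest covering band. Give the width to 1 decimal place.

26.9°

Sort the longitudes: -35.9°, -34.1°, -30.2°, -28.9°, -9.0°.
Eastward gaps between consecutive values (wrapping around): 1.8°, 3.9°, 1.3°, 19.9°, 333.1°.
Largest gap = 333.1° ⇒ minimal covering band is its complement: 360° − 333.1° = 26.9°.
Band runs from -35.9° eastward to -9.0°.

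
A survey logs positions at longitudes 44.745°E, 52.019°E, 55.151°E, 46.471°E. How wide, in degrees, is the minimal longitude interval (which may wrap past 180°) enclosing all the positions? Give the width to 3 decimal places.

Sort the longitudes: +44.745°, +46.471°, +52.019°, +55.151°.
Eastward gaps between consecutive values (wrapping around): 1.726°, 5.548°, 3.132°, 349.594°.
Largest gap = 349.594° ⇒ minimal covering band is its complement: 360° − 349.594° = 10.406°.
Band runs from +44.745° eastward to +55.151°.

10.406°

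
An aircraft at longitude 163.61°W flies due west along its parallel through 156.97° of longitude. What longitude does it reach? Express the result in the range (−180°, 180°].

Start at -163.61°; shift −156.97° → -320.58°.
-320.58° lies outside (−180°, 180°]; add 360° → +39.42°.

39.42°E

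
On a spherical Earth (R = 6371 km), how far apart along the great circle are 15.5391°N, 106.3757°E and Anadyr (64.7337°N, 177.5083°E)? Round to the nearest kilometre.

Δλ = 177.5083 − 106.3757 = 71.1326°.
Δφ = 64.7337 − 15.5391 = 49.1946°.
a = sin²(Δφ/2) + cos φ₁ · cos φ₂ · sin²(Δλ/2) = 0.312376.
c = 2·atan2(√a, √(1−a)) = 1.18613 rad → d = 6371·c ≈ 7556.84 km.

7557 km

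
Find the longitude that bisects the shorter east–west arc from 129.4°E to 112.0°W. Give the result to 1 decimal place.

Signed shortest Δλ from +129.4° to -112.0° is +118.6°.
Midpoint longitude = +129.4° + (+118.6°)/2 = +129.4° + 59.3° = +188.7°.
Normalise into (−180°, 180°]: -171.3°.
(The naïve average (+129.4 + -112.0)/2 = 8.7° is on the wrong side of the globe.)

171.3°W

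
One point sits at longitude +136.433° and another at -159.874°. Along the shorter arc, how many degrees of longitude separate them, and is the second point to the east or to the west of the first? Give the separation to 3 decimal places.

Raw difference: -159.874 − 136.433 = -296.307°.
Normalise into (−180°, 180°]: -296.307° + 360° = 63.693°.
Positive ⇒ the second point lies to the east; separation 63.693°.

63.693° east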